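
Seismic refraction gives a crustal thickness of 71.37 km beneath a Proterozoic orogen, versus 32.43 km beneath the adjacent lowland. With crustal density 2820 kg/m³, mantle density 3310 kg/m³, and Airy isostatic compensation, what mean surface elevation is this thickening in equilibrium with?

5.76 km

Excess crust Δ = 71.37 km − 32.43 km = 38.94 km, split between elevation h and root r with h + r = Δ.
Airy balance ρ_c h = (ρ_m − ρ_c) r gives r = h ρ_c/(ρ_m − ρ_c), so h (1 + ρ_c/(ρ_m − ρ_c)) = Δ, i.e. h = Δ (ρ_m − ρ_c)/ρ_m.
h = 38.94 km × 490/3310 = 5.76 km.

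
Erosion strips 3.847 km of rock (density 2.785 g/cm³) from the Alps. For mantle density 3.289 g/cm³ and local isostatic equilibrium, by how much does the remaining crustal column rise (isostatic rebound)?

Unloading: uplift u = e ρ_c/ρ_m = 3.847 km × 2.785/3.289 = 3.26 km.

3.26 km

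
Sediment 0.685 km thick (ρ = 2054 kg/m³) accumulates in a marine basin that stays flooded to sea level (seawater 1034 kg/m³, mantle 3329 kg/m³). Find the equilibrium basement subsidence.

0.304 km

Submarine loading: the sediment displaces seawater, and the subsidence is in turn flooded, so s (ρ_m − ρ_w) = t (ρ_sed − ρ_w).
s = 0.685 km × (2054 − 1034) / (3329 − 1034) = 0.304 km.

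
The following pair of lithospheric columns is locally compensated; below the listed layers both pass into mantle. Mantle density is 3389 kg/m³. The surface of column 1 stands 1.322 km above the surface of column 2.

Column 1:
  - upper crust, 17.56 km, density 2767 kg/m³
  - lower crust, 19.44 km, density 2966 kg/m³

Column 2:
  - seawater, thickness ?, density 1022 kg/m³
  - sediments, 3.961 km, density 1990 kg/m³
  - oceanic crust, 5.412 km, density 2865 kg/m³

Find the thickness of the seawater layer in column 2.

Take the compensation level at the base of the deeper column (depth z_c below the surface of column 1) and equate Σ ρ_i t_i down to z_c; mantle fills any gap and the z_c terms cancel.
Column 1: 17.56×2767 + 19.44×2966 + (z_c − 37)×3389
Column 2: 1.322×0 + x×1022 + 3.961×1990 + 5.412×2865 + (z_c − 1.322 − 9.373 − x)×3389
The z_c×3389 term appears on both sides and cancels. Collect the known terms of each column as K = Σ(ρt)_known − 3389 × (depth of known layers): K_1 = 106247.56 − 3389×37 = −19145.44; K_2 = 23387.77 − 3389×(1.322 + 9.373) = −12857.585.
Balance: K_1 = K_2 − x×(3389 − 1022), so x = (K_2 − K_1)/(3389 − 1022) = 6287.86/2367 = 2.66 km.

2.66 km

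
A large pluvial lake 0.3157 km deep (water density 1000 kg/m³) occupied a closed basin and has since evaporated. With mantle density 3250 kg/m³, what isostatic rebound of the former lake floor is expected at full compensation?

0.0971 km

u = d ρ_w/ρ_m = 0.3157 km × 1000/3250 = 0.0971 km.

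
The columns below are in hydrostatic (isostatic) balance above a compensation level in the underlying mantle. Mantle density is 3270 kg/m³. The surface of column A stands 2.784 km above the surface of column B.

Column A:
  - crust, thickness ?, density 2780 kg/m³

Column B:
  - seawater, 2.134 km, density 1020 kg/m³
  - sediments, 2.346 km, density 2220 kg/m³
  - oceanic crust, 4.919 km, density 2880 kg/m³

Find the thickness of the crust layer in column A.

37.3 km

Take the compensation level at the base of the deeper column (depth z_c below the surface of column A) and equate Σ ρ_i t_i down to z_c; mantle fills any gap and the z_c terms cancel.
Column A: x×2780 + (z_c − 0 − x)×3270
Column B: 2.784×0 + 2.134×1020 + 2.346×2220 + 4.919×2880 + (z_c − 2.784 − 9.399)×3270
The z_c×3270 term appears on both sides and cancels. Collect the known terms of each column as K = Σ(ρt)_known − 3270 × (depth of known layers): K_A = 0 − 3270×0 = 0; K_B = 21551.52 − 3270×(2.784 + 9.399) = −18286.89.
Balance: K_A − x×(3270 − 2780) = K_B, so x = (K_A − K_B)/(3270 − 2780) = 18286.9/490 = 37.3 km.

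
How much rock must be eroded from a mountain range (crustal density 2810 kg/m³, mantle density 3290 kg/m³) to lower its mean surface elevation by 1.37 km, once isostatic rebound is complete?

9.39 km

Net drop Δ = e − u = e − e ρ_c/ρ_m = e (ρ_m − ρ_c)/ρ_m.
e = Δ ρ_m/(ρ_m − ρ_c) = 1.37 km × 3290/480 = 9.39 km.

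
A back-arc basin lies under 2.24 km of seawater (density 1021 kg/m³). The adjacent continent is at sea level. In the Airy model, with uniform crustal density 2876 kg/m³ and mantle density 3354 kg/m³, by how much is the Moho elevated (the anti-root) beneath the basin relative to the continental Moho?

8.69 km

By Archimedes' principle applied to the lithosphere: replacing crust with seawater at the top is compensated by replacing crust with mantle at the base: d (ρ_c − ρ_w) = a (ρ_m − ρ_c).
a = d (ρ_c − ρ_w)/(ρ_m − ρ_c) = 2.24 km × 1855/478 = 8.69 km.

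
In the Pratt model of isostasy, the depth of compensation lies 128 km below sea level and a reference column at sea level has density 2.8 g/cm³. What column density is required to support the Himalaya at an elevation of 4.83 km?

Pratt balance: ρ_ref D = ρ (D + h).
ρ = ρ_ref D/(D + h) = 2.8 × 128 km/(128 km + 4.83 km) = 2.7 g/cm³.

2.7 g/cm³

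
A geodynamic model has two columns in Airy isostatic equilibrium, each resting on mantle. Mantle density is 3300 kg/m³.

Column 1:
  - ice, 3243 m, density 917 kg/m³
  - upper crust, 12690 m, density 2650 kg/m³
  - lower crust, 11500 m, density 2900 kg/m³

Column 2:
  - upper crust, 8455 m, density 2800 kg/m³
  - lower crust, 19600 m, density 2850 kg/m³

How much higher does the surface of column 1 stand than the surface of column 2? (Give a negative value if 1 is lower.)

2280 m

For any compensation level in the mantle, the mantle terms cancel and isostasy reduces to e = (Σt_1 − Σt_2) − (Σ(ρt)_1 − Σ(ρt)_2) / ρ_m.
Σt_1 = 27433 m; Σt_2 = 28055 m; Σ(ρt)_1 = 69952331; Σ(ρt)_2 = 79534000 (in m·kg/m³).
e = (27433 − 28055) − (69952331 − 79534000) / 3300 = 2280 m.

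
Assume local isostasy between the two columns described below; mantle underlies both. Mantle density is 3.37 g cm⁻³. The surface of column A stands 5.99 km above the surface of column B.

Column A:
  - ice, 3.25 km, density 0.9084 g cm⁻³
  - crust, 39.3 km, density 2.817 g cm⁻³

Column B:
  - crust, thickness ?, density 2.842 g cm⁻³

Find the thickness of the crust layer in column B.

18.1 km

Take the compensation level at the base of the deeper column (depth z_c below the surface of column A) and equate Σ ρ_i t_i down to z_c; mantle fills any gap and the z_c terms cancel.
Column A: 3.25×0.9084 + 39.3×2.817 + (z_c − 42.55)×3.37
Column B: 5.99×0 + x×2.842 + (z_c − 5.99 − 0 − x)×3.37
The z_c×3.37 term appears on both sides and cancels. Collect the known terms of each column as K = Σ(ρt)_known − 3.37 × (depth of known layers): K_A = 113.6604 − 3.37×42.55 = −29.7331; K_B = 0 − 3.37×(5.99 + 0) = −20.1863.
Balance: K_A = K_B − x×(3.37 − 2.842), so x = (K_B − K_A)/(3.37 − 2.842) = 9.5468/0.528 = 18.1 km.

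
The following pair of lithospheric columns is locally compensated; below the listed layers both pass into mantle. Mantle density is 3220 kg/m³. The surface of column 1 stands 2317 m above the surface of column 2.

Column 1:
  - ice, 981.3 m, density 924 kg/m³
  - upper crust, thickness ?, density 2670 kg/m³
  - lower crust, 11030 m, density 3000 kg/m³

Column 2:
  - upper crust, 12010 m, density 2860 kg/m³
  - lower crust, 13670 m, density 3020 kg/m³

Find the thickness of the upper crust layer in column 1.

Take the compensation level at the base of the deeper column (depth z_c below the surface of column 1) and equate Σ ρ_i t_i down to z_c; mantle fills any gap and the z_c terms cancel.
Column 1: 981.3×924 + x×2670 + 11030×3000 + (z_c − 12011.3 − x)×3220
Column 2: 2317×0 + 12010×2860 + 13670×3020 + (z_c − 2317 − 25680)×3220
The z_c×3220 term appears on both sides and cancels. Collect the known terms of each column as K = Σ(ρt)_known − 3220 × (depth of known layers): K_1 = 33996721.2 − 3220×12011.3 = −4679664.8; K_2 = 75632000 − 3220×(2317 + 25680) = −14518340.
Balance: K_1 − x×(3220 − 2670) = K_2, so x = (K_1 − K_2)/(3220 − 2670) = 9838680/550 = 17900 m.

17900 m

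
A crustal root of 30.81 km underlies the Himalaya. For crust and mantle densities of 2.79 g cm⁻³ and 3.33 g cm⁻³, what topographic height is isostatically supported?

For local isostatic compensation: ρ_c h = (ρ_m − ρ_c) r.
h = r (ρ_m − ρ_c) / ρ_c = 30.81 km × (3.33 − 2.79) / 2.79 = 5.96 km.

5.96 km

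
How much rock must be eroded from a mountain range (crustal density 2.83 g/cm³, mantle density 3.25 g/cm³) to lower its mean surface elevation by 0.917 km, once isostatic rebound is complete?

7.1 km

Net drop Δ = e − u = e − e ρ_c/ρ_m = e (ρ_m − ρ_c)/ρ_m.
e = Δ ρ_m/(ρ_m − ρ_c) = 0.917 km × 3.25/0.42 = 7.1 km.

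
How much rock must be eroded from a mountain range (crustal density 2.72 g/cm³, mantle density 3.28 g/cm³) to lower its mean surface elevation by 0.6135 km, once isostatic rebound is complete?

Net drop Δ = e − u = e − e ρ_c/ρ_m = e (ρ_m − ρ_c)/ρ_m.
e = Δ ρ_m/(ρ_m − ρ_c) = 0.6135 km × 3.28/0.56 = 3.59 km.

3.59 km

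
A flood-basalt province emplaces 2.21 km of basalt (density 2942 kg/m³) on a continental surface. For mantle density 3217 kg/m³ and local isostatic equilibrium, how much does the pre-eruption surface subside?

2.02 km

Subaerial loading: s = t ρ_load / ρ_m.
s = 2.21 km × 2942/3217 = 2.02 km.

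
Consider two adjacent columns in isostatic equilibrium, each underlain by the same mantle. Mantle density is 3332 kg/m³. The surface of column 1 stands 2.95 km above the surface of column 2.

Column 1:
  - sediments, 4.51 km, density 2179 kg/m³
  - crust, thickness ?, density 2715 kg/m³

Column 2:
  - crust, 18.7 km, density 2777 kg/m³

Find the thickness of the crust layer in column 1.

24.3 km

Take the compensation level at the base of the deeper column (depth z_c below the surface of column 1) and equate Σ ρ_i t_i down to z_c; mantle fills any gap and the z_c terms cancel.
Column 1: 4.51×2179 + x×2715 + (z_c − 4.51 − x)×3332
Column 2: 2.95×0 + 18.7×2777 + (z_c − 2.95 − 18.7)×3332
The z_c×3332 term appears on both sides and cancels. Collect the known terms of each column as K = Σ(ρt)_known − 3332 × (depth of known layers): K_1 = 9827.29 − 3332×4.51 = −5200.03; K_2 = 51929.9 − 3332×(2.95 + 18.7) = −20207.9.
Balance: K_1 − x×(3332 − 2715) = K_2, so x = (K_1 − K_2)/(3332 − 2715) = 15007.9/617 = 24.3 km.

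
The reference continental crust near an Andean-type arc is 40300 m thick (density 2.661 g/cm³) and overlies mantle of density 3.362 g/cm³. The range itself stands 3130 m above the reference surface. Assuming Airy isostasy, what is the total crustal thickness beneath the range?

Root depth r = h ρ_c / (ρ_m − ρ_c) = 3130 m × 2.661 / 0.701 = 11880 m.
Total thickness = T + h + r = 40300 m + 3130 m + 11880 m = 55300 m.

55300 m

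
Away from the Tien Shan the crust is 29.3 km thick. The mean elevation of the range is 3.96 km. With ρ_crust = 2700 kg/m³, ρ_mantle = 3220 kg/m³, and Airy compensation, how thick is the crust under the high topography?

Root depth r = h ρ_c / (ρ_m − ρ_c) = 3.96 km × 2700 / 520 = 20.56 km.
Total thickness = T + h + r = 29.3 km + 3.96 km + 20.56 km = 53.8 km.

53.8 km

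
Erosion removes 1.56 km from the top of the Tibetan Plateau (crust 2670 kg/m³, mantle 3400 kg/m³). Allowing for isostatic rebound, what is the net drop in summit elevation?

0.335 km

Rebound u = e ρ_c/ρ_m = 1.56 km × 2670/3400 = 1.225 km.
Net surface drop = e − u = 1.56 km − 1.225 km = e (ρ_m − ρ_c)/ρ_m = 0.335 km.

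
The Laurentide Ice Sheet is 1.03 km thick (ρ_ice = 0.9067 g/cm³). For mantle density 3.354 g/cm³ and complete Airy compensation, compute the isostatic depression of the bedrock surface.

Equating mass per unit area of the two columns: the ice load ρ_ice t is balanced by mantle displaced below, ρ_m s.
s = t ρ_ice / ρ_m = 1.03 km × 0.9067/3.354 = 0.278 km.

0.278 km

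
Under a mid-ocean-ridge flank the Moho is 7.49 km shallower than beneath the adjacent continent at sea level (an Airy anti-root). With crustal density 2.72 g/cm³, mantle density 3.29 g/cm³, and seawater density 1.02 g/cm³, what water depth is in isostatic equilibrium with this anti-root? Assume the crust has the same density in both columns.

2.51 km

Replacing a thickness d of crust by seawater at the top must be balanced by replacing crust with mantle at the base: d (ρ_c − ρ_w) = a (ρ_m − ρ_c).
d = a (ρ_m − ρ_c)/(ρ_c − ρ_w) = 7.49 km × 0.57/1.7 = 2.51 km.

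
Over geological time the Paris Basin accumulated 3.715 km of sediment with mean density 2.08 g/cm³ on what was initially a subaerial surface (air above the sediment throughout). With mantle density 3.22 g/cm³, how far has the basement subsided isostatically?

Subaerial load: s = t ρ_sed / ρ_m = 3.715 km × 2.08/3.22 = 2.4 km.

2.4 km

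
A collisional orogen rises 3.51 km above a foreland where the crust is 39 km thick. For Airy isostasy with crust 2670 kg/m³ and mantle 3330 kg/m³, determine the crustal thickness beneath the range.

56.7 km

Root depth r = h ρ_c / (ρ_m − ρ_c) = 3.51 km × 2670 / 660 = 14.2 km.
Total thickness = T + h + r = 39 km + 3.51 km + 14.2 km = 56.7 km.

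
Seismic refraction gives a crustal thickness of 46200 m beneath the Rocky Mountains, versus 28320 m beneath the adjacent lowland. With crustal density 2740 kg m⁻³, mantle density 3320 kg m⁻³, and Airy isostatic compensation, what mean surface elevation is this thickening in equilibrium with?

Excess crust Δ = 46200 m − 28320 m = 17880 m, split between elevation h and root r with h + r = Δ.
Airy balance ρ_c h = (ρ_m − ρ_c) r gives r = h ρ_c/(ρ_m − ρ_c), so h (1 + ρ_c/(ρ_m − ρ_c)) = Δ, i.e. h = Δ (ρ_m − ρ_c)/ρ_m.
h = 17880 m × 580/3320 = 3120 m.

3120 m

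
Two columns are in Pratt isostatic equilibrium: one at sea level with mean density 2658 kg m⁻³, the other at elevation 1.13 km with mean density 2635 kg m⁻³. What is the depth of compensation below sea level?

ρ_ref D = ρ (D + h) → D (ρ_ref − ρ) = ρ h.
D = ρ h/(ρ_ref − ρ) = 2635 × 1.13 km/(2658 − 2635) = 129 km.

129 km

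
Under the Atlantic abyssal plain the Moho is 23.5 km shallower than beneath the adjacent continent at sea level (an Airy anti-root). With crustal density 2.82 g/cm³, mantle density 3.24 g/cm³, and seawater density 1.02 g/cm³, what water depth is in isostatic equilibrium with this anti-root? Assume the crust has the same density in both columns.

Replacing a thickness d of crust by seawater at the top must be balanced by replacing crust with mantle at the base: d (ρ_c − ρ_w) = a (ρ_m − ρ_c).
d = a (ρ_m − ρ_c)/(ρ_c − ρ_w) = 23.5 km × 0.42/1.8 = 5.48 km.

5.48 km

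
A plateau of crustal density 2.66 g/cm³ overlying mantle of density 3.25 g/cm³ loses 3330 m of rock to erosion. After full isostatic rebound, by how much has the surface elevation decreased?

Rebound u = e ρ_c/ρ_m = 3330 m × 2.66/3.25 = 2725 m.
Net surface drop = e − u = 3330 m − 2725 m = e (ρ_m − ρ_c)/ρ_m = 605 m.

605 m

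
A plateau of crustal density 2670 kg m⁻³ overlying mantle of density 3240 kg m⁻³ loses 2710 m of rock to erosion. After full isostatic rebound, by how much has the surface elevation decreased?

477 m

Rebound u = e ρ_c/ρ_m = 2710 m × 2670/3240 = 2233 m.
Net surface drop = e − u = 2710 m − 2233 m = e (ρ_m − ρ_c)/ρ_m = 477 m.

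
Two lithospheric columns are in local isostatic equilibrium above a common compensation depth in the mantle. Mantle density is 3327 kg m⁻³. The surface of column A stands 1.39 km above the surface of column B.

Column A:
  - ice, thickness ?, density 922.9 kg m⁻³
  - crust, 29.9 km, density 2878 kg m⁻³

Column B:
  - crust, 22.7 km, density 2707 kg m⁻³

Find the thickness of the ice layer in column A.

Take the compensation level at the base of the deeper column (depth z_c below the surface of column A) and equate Σ ρ_i t_i down to z_c; mantle fills any gap and the z_c terms cancel.
Column A: x×922.9 + 29.9×2878 + (z_c − 29.9 − x)×3327
Column B: 1.39×0 + 22.7×2707 + (z_c − 1.39 − 22.7)×3327
The z_c×3327 term appears on both sides and cancels. Collect the known terms of each column as K = Σ(ρt)_known − 3327 × (depth of known layers): K_A = 86052.2 − 3327×29.9 = −13425.1; K_B = 61448.9 − 3327×(1.39 + 22.7) = −18698.53.
Balance: K_A − x×(3327 − 922.9) = K_B, so x = (K_A − K_B)/(3327 − 922.9) = 5273.43/2404.1 = 2.19 km.

2.19 km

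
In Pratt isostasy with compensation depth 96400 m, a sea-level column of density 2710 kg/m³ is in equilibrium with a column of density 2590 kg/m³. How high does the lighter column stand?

ρ_ref D = ρ (D + h) → h = D (ρ_ref − ρ)/ρ.
h = 96400 m × (2710 − 2590)/2590 = 4470 m.

4470 m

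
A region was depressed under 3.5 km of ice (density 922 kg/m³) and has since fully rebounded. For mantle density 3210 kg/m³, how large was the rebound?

Removing the load lets mantle flow back in; uplift u satisfies ρ_ice t = ρ_m u.
u = t ρ_ice/ρ_m = 3.5 km × 922/3210 = 1.01 km.

1.01 km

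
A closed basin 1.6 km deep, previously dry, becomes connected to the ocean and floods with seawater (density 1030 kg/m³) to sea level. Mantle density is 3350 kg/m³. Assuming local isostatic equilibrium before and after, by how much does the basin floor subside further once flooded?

0.71 km

After flooding the water column is d + s deep. Its weight must equal the weight of mantle displaced by the extra subsidence s: (d + s) ρ_w = s ρ_m.
s = d ρ_w / (ρ_m − ρ_w) = 1.6 km × 1030/(3350 − 1030) = 0.71 km.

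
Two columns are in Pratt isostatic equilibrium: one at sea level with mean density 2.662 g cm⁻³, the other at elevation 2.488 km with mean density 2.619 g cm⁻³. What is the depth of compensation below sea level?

152 km

ρ_ref D = ρ (D + h) → D (ρ_ref − ρ) = ρ h.
D = ρ h/(ρ_ref − ρ) = 2.619 × 2.488 km/(2.662 − 2.619) = 152 km.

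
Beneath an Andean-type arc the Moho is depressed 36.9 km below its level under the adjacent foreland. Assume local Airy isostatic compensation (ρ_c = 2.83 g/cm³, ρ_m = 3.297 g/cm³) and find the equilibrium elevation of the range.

6.09 km

Balancing pressure at the compensation depth: ρ_c h = (ρ_m − ρ_c) r.
h = r (ρ_m − ρ_c) / ρ_c = 36.9 km × (3.297 − 2.83) / 2.83 = 6.09 km.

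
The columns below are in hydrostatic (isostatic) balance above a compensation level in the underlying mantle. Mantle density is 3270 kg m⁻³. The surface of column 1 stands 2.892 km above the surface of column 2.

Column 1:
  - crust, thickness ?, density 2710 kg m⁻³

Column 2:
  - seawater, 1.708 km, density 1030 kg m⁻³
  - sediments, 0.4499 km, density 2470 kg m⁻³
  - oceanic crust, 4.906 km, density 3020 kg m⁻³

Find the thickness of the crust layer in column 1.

Take the compensation level at the base of the deeper column (depth z_c below the surface of column 1) and equate Σ ρ_i t_i down to z_c; mantle fills any gap and the z_c terms cancel.
Column 1: x×2710 + (z_c − 0 − x)×3270
Column 2: 2.892×0 + 1.708×1030 + 0.4499×2470 + 4.906×3020 + (z_c − 2.892 − 7.0639)×3270
The z_c×3270 term appears on both sides and cancels. Collect the known terms of each column as K = Σ(ρt)_known − 3270 × (depth of known layers): K_1 = 0 − 3270×0 = 0; K_2 = 17686.613 − 3270×(2.892 + 7.0639) = −14869.18.
Balance: K_1 − x×(3270 − 2710) = K_2, so x = (K_1 − K_2)/(3270 − 2710) = 14869.2/560 = 26.6 km.

26.6 km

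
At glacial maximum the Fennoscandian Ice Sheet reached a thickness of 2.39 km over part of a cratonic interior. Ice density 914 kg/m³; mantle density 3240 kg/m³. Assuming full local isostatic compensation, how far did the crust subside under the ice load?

For local isostatic compensation: the ice load ρ_ice t is balanced by mantle displaced below, ρ_m s.
s = t ρ_ice / ρ_m = 2.39 km × 914/3240 = 0.674 km.

0.674 km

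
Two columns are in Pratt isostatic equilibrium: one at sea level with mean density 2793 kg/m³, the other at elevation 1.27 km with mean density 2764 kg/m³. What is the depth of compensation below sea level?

ρ_ref D = ρ (D + h) → D (ρ_ref − ρ) = ρ h.
D = ρ h/(ρ_ref − ρ) = 2764 × 1.27 km/(2793 − 2764) = 121 km.

121 km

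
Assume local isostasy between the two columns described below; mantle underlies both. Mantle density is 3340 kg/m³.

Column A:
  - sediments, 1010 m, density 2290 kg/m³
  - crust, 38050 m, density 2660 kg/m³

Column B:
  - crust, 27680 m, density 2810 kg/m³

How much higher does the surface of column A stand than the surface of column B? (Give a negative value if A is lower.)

3670 m

For any compensation level in the mantle, the mantle terms cancel and isostasy reduces to e = (Σt_A − Σt_B) − (Σ(ρt)_A − Σ(ρt)_B) / ρ_m.
Σt_A = 39060 m; Σt_B = 27680 m; Σ(ρt)_A = 103525900; Σ(ρt)_B = 77780800 (in m·kg/m³).
e = (39060 − 27680) − (103525900 − 77780800) / 3340 = 3670 m.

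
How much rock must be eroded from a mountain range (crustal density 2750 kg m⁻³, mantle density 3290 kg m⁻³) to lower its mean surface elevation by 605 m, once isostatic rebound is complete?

3690 m

Net drop Δ = e − u = e − e ρ_c/ρ_m = e (ρ_m − ρ_c)/ρ_m.
e = Δ ρ_m/(ρ_m − ρ_c) = 605 m × 3290/540 = 3690 m.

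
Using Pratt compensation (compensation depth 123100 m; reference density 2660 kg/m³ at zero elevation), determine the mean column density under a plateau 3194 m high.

2590 kg/m³

Pratt balance: ρ_ref D = ρ (D + h).
ρ = ρ_ref D/(D + h) = 2660 × 123100 m/(123100 m + 3194 m) = 2590 kg/m³.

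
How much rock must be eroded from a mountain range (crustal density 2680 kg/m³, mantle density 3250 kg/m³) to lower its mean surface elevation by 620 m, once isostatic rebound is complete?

Net drop Δ = e − u = e − e ρ_c/ρ_m = e (ρ_m − ρ_c)/ρ_m.
e = Δ ρ_m/(ρ_m − ρ_c) = 620 m × 3250/570 = 3540 m.

3540 m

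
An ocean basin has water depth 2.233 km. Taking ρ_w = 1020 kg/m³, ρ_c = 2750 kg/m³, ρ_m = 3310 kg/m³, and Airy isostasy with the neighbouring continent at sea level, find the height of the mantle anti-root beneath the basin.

6.9 km

Isostatic balance requires: replacing crust with seawater at the top is compensated by replacing crust with mantle at the base: d (ρ_c − ρ_w) = a (ρ_m − ρ_c).
a = d (ρ_c − ρ_w)/(ρ_m − ρ_c) = 2.233 km × 1730/560 = 6.9 km.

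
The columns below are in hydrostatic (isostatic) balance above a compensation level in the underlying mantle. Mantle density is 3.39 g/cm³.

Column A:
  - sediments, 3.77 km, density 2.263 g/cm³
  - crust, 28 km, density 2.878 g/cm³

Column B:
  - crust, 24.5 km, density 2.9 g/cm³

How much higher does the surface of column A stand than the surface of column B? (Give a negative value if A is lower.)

1.94 km

For any compensation level in the mantle, the mantle terms cancel and isostasy reduces to e = (Σt_A − Σt_B) − (Σ(ρt)_A − Σ(ρt)_B) / ρ_m.
Σt_A = 31.77 km; Σt_B = 24.5 km; Σ(ρt)_A = 89.11551; Σ(ρt)_B = 71.05 (in km·g/cm³).
e = (31.77 − 24.5) − (89.11551 − 71.05) / 3.39 = 1.94 km.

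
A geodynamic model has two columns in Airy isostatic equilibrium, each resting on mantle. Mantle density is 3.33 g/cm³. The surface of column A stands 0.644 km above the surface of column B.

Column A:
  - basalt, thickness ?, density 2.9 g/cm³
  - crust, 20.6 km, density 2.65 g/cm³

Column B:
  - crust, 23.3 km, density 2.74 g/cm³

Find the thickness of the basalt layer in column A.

4.38 km

Take the compensation level at the base of the deeper column (depth z_c below the surface of column A) and equate Σ ρ_i t_i down to z_c; mantle fills any gap and the z_c terms cancel.
Column A: x×2.9 + 20.6×2.65 + (z_c − 20.6 − x)×3.33
Column B: 0.644×0 + 23.3×2.74 + (z_c − 0.644 − 23.3)×3.33
The z_c×3.33 term appears on both sides and cancels. Collect the known terms of each column as K = Σ(ρt)_known − 3.33 × (depth of known layers): K_A = 54.59 − 3.33×20.6 = −14.008; K_B = 63.842 − 3.33×(0.644 + 23.3) = −15.89152.
Balance: K_A − x×(3.33 − 2.9) = K_B, so x = (K_A − K_B)/(3.33 − 2.9) = 1.88352/0.43 = 4.38 km.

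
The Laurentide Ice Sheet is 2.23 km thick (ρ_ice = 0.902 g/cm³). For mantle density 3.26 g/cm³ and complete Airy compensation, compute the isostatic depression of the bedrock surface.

0.617 km

For local isostatic compensation: the ice load ρ_ice t is balanced by mantle displaced below, ρ_m s.
s = t ρ_ice / ρ_m = 2.23 km × 0.902/3.26 = 0.617 km.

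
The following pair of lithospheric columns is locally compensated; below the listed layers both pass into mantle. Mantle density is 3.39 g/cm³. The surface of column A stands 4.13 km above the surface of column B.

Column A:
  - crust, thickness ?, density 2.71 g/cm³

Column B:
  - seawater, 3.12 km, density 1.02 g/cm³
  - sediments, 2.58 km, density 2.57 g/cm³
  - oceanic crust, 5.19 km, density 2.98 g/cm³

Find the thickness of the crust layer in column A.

Take the compensation level at the base of the deeper column (depth z_c below the surface of column A) and equate Σ ρ_i t_i down to z_c; mantle fills any gap and the z_c terms cancel.
Column A: x×2.71 + (z_c − 0 − x)×3.39
Column B: 4.13×0 + 3.12×1.02 + 2.58×2.57 + 5.19×2.98 + (z_c − 4.13 − 10.89)×3.39
The z_c×3.39 term appears on both sides and cancels. Collect the known terms of each column as K = Σ(ρt)_known − 3.39 × (depth of known layers): K_A = 0 − 3.39×0 = 0; K_B = 25.2792 − 3.39×(4.13 + 10.89) = −25.6386.
Balance: K_A − x×(3.39 − 2.71) = K_B, so x = (K_A − K_B)/(3.39 − 2.71) = 25.6386/0.68 = 37.7 km.

37.7 km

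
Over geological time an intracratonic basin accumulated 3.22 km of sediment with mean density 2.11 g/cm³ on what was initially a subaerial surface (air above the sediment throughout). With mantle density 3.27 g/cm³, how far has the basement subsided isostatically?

2.08 km

Subaerial load: s = t ρ_sed / ρ_m = 3.22 km × 2.11/3.27 = 2.08 km.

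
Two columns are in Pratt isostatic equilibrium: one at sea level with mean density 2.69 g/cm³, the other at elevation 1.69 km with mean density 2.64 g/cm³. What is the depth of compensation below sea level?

89.2 km

ρ_ref D = ρ (D + h) → D (ρ_ref − ρ) = ρ h.
D = ρ h/(ρ_ref − ρ) = 2.64 × 1.69 km/(2.69 − 2.64) = 89.2 km.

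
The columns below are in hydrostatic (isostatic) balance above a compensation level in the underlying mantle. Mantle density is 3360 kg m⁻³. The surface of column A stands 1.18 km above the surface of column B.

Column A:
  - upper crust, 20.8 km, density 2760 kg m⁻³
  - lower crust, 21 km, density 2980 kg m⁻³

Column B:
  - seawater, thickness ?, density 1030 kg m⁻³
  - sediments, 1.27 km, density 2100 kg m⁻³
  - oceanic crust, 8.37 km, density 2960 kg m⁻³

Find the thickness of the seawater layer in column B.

Take the compensation level at the base of the deeper column (depth z_c below the surface of column A) and equate Σ ρ_i t_i down to z_c; mantle fills any gap and the z_c terms cancel.
Column A: 20.8×2760 + 21×2980 + (z_c − 41.8)×3360
Column B: 1.18×0 + x×1030 + 1.27×2100 + 8.37×2960 + (z_c − 1.18 − 9.64 − x)×3360
The z_c×3360 term appears on both sides and cancels. Collect the known terms of each column as K = Σ(ρt)_known − 3360 × (depth of known layers): K_A = 119988 − 3360×41.8 = −20460; K_B = 27442.2 − 3360×(1.18 + 9.64) = −8913.
Balance: K_A = K_B − x×(3360 − 1030), so x = (K_B − K_A)/(3360 − 1030) = 11547/2330 = 4.96 km.

4.96 km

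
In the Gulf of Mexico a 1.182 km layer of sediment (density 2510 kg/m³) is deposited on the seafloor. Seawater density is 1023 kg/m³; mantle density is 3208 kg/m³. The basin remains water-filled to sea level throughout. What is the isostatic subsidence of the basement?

Submarine loading: the sediment displaces seawater, and the subsidence is in turn flooded, so s (ρ_m − ρ_w) = t (ρ_sed − ρ_w).
s = 1.182 km × (2510 − 1023) / (3208 − 1023) = 0.804 km.

0.804 km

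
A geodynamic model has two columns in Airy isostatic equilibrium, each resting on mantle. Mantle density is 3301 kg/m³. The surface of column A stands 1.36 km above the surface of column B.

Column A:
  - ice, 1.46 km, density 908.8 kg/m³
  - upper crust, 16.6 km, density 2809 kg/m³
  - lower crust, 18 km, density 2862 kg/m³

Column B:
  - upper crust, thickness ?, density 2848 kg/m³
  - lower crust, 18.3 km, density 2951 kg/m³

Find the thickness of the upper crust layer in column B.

Take the compensation level at the base of the deeper column (depth z_c below the surface of column A) and equate Σ ρ_i t_i down to z_c; mantle fills any gap and the z_c terms cancel.
Column A: 1.46×908.8 + 16.6×2809 + 18×2862 + (z_c − 36.06)×3301
Column B: 1.36×0 + x×2848 + 18.3×2951 + (z_c − 1.36 − 18.3 − x)×3301
The z_c×3301 term appears on both sides and cancels. Collect the known terms of each column as K = Σ(ρt)_known − 3301 × (depth of known layers): K_A = 99472.248 − 3301×36.06 = −19561.812; K_B = 54003.3 − 3301×(1.36 + 18.3) = −10894.36.
Balance: K_A = K_B − x×(3301 − 2848), so x = (K_B − K_A)/(3301 − 2848) = 8667.45/453 = 19.1 km.

19.1 km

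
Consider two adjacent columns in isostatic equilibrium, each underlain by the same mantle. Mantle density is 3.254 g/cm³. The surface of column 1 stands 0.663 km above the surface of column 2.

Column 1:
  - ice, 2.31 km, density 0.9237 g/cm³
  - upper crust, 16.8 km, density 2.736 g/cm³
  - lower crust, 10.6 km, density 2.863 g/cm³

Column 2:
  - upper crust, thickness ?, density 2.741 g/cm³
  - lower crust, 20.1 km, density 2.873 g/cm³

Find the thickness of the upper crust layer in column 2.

Take the compensation level at the base of the deeper column (depth z_c below the surface of column 1) and equate Σ ρ_i t_i down to z_c; mantle fills any gap and the z_c terms cancel.
Column 1: 2.31×0.9237 + 16.8×2.736 + 10.6×2.863 + (z_c − 29.71)×3.254
Column 2: 0.663×0 + x×2.741 + 20.1×2.873 + (z_c − 0.663 − 20.1 − x)×3.254
The z_c×3.254 term appears on both sides and cancels. Collect the known terms of each column as K = Σ(ρt)_known − 3.254 × (depth of known layers): K_1 = 78.446347 − 3.254×29.71 = −18.229993; K_2 = 57.7473 − 3.254×(0.663 + 20.1) = −9.815502.
Balance: K_1 = K_2 − x×(3.254 − 2.741), so x = (K_2 − K_1)/(3.254 − 2.741) = 8.41449/0.513 = 16.4 km.

16.4 km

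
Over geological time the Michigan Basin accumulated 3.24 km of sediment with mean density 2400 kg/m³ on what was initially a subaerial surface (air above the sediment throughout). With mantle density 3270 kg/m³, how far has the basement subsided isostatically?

2.38 km

Subaerial load: s = t ρ_sed / ρ_m = 3.24 km × 2400/3270 = 2.38 km.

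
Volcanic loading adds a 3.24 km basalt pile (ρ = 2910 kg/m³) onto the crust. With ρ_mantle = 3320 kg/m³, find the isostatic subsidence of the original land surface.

Subaerial loading: s = t ρ_load / ρ_m.
s = 3.24 km × 2910/3320 = 2.84 km.

2.84 km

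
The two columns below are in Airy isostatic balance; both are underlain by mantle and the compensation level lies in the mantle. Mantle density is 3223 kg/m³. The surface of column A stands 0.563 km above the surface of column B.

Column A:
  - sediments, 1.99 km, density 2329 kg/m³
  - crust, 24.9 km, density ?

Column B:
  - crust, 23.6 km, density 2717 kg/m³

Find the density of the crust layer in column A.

Take the compensation level at the base of the deeper column (depth z_c below the surface of column A) and equate Σ ρ_i t_i down to z_c; mantle fills any gap and the z_c terms cancel.
Column A: 1.99×2329 + 24.9×ρ + (z_c − 26.89)×3223
Column B: 0.563×0 + 23.6×2717 + (z_c − 0.563 − 23.6)×3223
The z_c×3223 term appears on both sides and cancels. Collect the known terms of each column as K = Σ(ρt)_known − 3223 × (depth of known layers): K_A = 4634.71 − 3223×26.89 = −82031.76; K_B = 64121.2 − 3223×(0.563 + 23.6) = −13756.149.
Balance: K_A + 24.9×ρ = K_B, so ρ = (K_B − K_A)/24.9 = 68275.6/24.9 = 2740 kg/m³.

2740 kg/m³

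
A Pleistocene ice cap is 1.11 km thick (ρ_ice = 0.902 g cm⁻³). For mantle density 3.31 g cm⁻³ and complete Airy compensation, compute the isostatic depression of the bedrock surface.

Equating mass per unit area of the two columns: the ice load ρ_ice t is balanced by mantle displaced below, ρ_m s.
s = t ρ_ice / ρ_m = 1.11 km × 0.902/3.31 = 0.302 km.

0.302 km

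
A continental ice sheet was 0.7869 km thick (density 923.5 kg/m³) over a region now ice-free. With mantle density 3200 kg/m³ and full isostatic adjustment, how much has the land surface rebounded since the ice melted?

Removing the load lets mantle flow back in; uplift u satisfies ρ_ice t = ρ_m u.
u = t ρ_ice/ρ_m = 0.7869 km × 923.5/3200 = 0.227 km.

0.227 km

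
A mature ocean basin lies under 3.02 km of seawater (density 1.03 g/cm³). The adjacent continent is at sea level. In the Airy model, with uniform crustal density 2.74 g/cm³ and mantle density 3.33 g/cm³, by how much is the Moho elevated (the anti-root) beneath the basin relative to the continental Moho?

Equating mass per unit area of the two columns: replacing crust with seawater at the top is compensated by replacing crust with mantle at the base: d (ρ_c − ρ_w) = a (ρ_m − ρ_c).
a = d (ρ_c − ρ_w)/(ρ_m − ρ_c) = 3.02 km × 1.71/0.59 = 8.75 km.

8.75 km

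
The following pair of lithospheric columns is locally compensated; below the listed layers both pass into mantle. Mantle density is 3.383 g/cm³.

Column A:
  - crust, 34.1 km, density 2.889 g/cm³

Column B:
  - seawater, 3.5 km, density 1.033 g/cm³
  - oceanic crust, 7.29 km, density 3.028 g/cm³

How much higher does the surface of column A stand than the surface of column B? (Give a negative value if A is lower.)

1.78 km

For any compensation level in the mantle, the mantle terms cancel and isostasy reduces to e = (Σt_A − Σt_B) − (Σ(ρt)_A − Σ(ρt)_B) / ρ_m.
Σt_A = 34.1 km; Σt_B = 10.79 km; Σ(ρt)_A = 98.5149; Σ(ρt)_B = 25.68962 (in km·g/cm³).
e = (34.1 − 10.79) − (98.5149 − 25.68962) / 3.383 = 1.78 km.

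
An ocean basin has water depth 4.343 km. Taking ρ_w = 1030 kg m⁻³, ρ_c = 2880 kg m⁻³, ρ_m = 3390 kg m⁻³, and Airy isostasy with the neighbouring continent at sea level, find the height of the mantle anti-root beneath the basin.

For local isostatic compensation: replacing crust with seawater at the top is compensated by replacing crust with mantle at the base: d (ρ_c − ρ_w) = a (ρ_m − ρ_c).
a = d (ρ_c − ρ_w)/(ρ_m − ρ_c) = 4.343 km × 1850/510 = 15.8 km.

15.8 km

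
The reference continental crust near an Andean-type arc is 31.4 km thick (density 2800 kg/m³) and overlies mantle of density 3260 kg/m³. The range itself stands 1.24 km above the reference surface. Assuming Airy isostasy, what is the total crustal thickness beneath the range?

Root depth r = h ρ_c / (ρ_m − ρ_c) = 1.24 km × 2800 / 460 = 7.548 km.
Total thickness = T + h + r = 31.4 km + 1.24 km + 7.548 km = 40.2 km.

40.2 km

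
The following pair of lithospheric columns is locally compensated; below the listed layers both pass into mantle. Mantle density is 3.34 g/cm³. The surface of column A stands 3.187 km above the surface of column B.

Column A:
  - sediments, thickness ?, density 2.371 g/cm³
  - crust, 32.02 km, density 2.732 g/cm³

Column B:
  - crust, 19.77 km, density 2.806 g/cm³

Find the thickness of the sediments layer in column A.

Take the compensation level at the base of the deeper column (depth z_c below the surface of column A) and equate Σ ρ_i t_i down to z_c; mantle fills any gap and the z_c terms cancel.
Column A: x×2.371 + 32.02×2.732 + (z_c − 32.02 − x)×3.34
Column B: 3.187×0 + 19.77×2.806 + (z_c − 3.187 − 19.77)×3.34
The z_c×3.34 term appears on both sides and cancels. Collect the known terms of each column as K = Σ(ρt)_known − 3.34 × (depth of known layers): K_A = 87.47864 − 3.34×32.02 = −19.46816; K_B = 55.47462 − 3.34×(3.187 + 19.77) = −21.20176.
Balance: K_A − x×(3.34 − 2.371) = K_B, so x = (K_A − K_B)/(3.34 − 2.371) = 1.7336/0.969 = 1.79 km.

1.79 km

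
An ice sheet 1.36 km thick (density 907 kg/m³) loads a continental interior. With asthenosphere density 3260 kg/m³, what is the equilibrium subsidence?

Balancing pressure at the compensation depth: the ice load ρ_ice t is balanced by mantle displaced below, ρ_m s.
s = t ρ_ice / ρ_m = 1.36 km × 907/3260 = 0.378 km.

0.378 km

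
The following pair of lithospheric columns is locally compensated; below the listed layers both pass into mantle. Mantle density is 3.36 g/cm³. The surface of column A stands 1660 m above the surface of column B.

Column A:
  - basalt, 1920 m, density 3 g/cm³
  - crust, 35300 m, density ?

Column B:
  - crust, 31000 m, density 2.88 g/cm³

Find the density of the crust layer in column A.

Take the compensation level at the base of the deeper column (depth z_c below the surface of column A) and equate Σ ρ_i t_i down to z_c; mantle fills any gap and the z_c terms cancel.
Column A: 1920×3 + 35300×ρ + (z_c − 37220)×3.36
Column B: 1660×0 + 31000×2.88 + (z_c − 1660 − 31000)×3.36
The z_c×3.36 term appears on both sides and cancels. Collect the known terms of each column as K = Σ(ρt)_known − 3.36 × (depth of known layers): K_A = 5760 − 3.36×37220 = −119299.2; K_B = 89280 − 3.36×(1660 + 31000) = −20457.6.
Balance: K_A + 35300×ρ = K_B, so ρ = (K_B − K_A)/35300 = 98841.6/35300 = 2.8 g/cm³.

2.8 g/cm³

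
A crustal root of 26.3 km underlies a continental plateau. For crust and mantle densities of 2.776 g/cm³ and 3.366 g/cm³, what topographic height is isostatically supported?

By Archimedes' principle applied to the lithosphere: ρ_c h = (ρ_m − ρ_c) r.
h = r (ρ_m − ρ_c) / ρ_c = 26.3 km × (3.366 − 2.776) / 2.776 = 5.59 km.

5.59 km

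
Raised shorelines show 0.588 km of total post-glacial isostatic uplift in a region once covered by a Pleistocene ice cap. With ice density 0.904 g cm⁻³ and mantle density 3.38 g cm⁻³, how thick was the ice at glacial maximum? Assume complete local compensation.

u = t ρ_ice/ρ_m → t = u ρ_m/ρ_ice = 0.588 km × 3.38/0.904 = 2.2 km.

2.2 km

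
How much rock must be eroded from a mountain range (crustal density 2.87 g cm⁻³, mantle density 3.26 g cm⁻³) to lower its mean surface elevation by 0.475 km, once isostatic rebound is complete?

Net drop Δ = e − u = e − e ρ_c/ρ_m = e (ρ_m − ρ_c)/ρ_m.
e = Δ ρ_m/(ρ_m − ρ_c) = 0.475 km × 3.26/0.39 = 3.97 km.

3.97 km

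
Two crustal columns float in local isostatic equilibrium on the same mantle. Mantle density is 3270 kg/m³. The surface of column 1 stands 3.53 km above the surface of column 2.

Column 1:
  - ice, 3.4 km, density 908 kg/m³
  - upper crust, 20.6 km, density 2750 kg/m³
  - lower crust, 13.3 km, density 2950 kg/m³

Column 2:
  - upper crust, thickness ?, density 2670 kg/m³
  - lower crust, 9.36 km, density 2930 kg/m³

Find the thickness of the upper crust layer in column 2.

13.8 km

Take the compensation level at the base of the deeper column (depth z_c below the surface of column 1) and equate Σ ρ_i t_i down to z_c; mantle fills any gap and the z_c terms cancel.
Column 1: 3.4×908 + 20.6×2750 + 13.3×2950 + (z_c − 37.3)×3270
Column 2: 3.53×0 + x×2670 + 9.36×2930 + (z_c − 3.53 − 9.36 − x)×3270
The z_c×3270 term appears on both sides and cancels. Collect the known terms of each column as K = Σ(ρt)_known − 3270 × (depth of known layers): K_1 = 98972.2 − 3270×37.3 = −22998.8; K_2 = 27424.8 − 3270×(3.53 + 9.36) = −14725.5.
Balance: K_1 = K_2 − x×(3270 − 2670), so x = (K_2 − K_1)/(3270 − 2670) = 8273.3/600 = 13.8 km.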